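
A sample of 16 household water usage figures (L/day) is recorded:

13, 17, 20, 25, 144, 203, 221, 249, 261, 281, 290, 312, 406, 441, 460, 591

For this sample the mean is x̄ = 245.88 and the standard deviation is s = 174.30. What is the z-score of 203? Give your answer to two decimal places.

z = (203 − 245.88) / 174.30 = -0.25.

-0.25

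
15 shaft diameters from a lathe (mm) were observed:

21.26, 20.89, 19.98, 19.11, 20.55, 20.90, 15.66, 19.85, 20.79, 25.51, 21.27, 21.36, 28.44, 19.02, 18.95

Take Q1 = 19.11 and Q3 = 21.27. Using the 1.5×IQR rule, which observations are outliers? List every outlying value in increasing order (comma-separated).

IQR = Q3 − Q1 = 21.27 − 19.11 = 2.16.
Lower fence = Q1 − 1.5·IQR = 19.11 − 3.24 = 15.87.
Upper fence = Q3 + 1.5·IQR = 21.27 + 3.24 = 24.51.
15.66 < 15.87 → outlier.
25.51 > 24.51 → outlier.
28.44 > 24.51 → outlier.
All remaining values lie within [15.87, 24.51].

15.66, 25.51, 28.44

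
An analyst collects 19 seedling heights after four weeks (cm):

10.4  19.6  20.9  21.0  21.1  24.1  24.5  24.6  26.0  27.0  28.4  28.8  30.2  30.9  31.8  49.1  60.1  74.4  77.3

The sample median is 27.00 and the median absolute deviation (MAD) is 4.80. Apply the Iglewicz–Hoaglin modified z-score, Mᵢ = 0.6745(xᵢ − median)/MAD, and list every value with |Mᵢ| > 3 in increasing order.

49.1, 60.1, 74.4, 77.3

|Mᵢ| > 3 ⇔ |xᵢ − 27.00| > 3·4.80/0.6745 = 21.35.
So outliers lie outside [5.65, 48.35].
49.1: M = 3.11 → outlier.
60.1: M = 4.65 → outlier.
74.4: M = 6.66 → outlier.
77.3: M = 7.07 → outlier.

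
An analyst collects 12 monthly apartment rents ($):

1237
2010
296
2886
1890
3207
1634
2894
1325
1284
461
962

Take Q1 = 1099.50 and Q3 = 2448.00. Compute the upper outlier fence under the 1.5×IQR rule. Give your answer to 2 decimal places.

IQR = Q3 − Q1 = 2448.00 − 1099.50 = 1348.50.
Lower fence = Q1 − 1.5·IQR = 1099.50 − 2022.75 = -923.25.
Upper fence = Q3 + 1.5·IQR = 2448.00 + 2022.75 = 4470.75.

4470.75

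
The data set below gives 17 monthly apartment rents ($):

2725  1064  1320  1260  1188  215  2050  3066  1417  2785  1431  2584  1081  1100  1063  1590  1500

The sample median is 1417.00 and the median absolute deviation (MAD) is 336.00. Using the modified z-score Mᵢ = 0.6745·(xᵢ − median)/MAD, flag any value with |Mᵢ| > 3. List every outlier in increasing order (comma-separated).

3066

|Mᵢ| > 3 ⇔ |xᵢ − 1417.00| > 3·336.00/0.6745 = 1494.44.
So outliers lie outside [-77.44, 2911.44].
3066: M = 3.31 → outlier.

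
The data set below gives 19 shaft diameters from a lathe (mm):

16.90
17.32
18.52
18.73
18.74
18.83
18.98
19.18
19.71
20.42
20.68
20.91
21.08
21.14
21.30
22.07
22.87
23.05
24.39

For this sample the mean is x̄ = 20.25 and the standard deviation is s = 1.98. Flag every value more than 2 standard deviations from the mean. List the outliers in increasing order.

24.39

Cutoffs at x̄ ± 2s: 20.25 ± 2·1.98 = [16.29, 24.21].
24.39: z = 2.09, |z| > 2 → outlier.
Every other value lies within [16.29, 24.21].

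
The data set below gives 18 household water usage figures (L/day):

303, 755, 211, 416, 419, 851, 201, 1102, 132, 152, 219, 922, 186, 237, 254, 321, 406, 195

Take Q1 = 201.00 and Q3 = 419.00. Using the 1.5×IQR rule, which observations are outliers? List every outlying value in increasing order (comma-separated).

IQR = Q3 − Q1 = 419.00 − 201.00 = 218.00.
Lower fence = Q1 − 1.5·IQR = 201.00 − 327.00 = -126.00.
Upper fence = Q3 + 1.5·IQR = 419.00 + 327.00 = 746.00.
755 > 746.00 → outlier.
851 > 746.00 → outlier.
922 > 746.00 → outlier.
1102 > 746.00 → outlier.
All remaining values lie within [-126.00, 746.00].

755, 851, 922, 1102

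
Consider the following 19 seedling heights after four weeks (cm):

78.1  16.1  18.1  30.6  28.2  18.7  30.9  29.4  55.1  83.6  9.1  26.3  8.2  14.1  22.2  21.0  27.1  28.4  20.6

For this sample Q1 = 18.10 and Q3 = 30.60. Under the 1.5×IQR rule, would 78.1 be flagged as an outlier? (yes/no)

IQR = Q3 − Q1 = 30.60 − 18.10 = 12.50.
Lower fence = Q1 − 1.5·IQR = 18.10 − 18.75 = -0.65.
Upper fence = Q3 + 1.5·IQR = 30.60 + 18.75 = 49.35.
78.1 lies above the upper fence.

yes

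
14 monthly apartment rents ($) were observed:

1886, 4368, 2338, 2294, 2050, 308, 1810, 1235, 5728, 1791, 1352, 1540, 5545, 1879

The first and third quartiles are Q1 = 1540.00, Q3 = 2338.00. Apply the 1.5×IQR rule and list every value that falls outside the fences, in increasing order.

308, 4368, 5545, 5728

IQR = Q3 − Q1 = 2338.00 − 1540.00 = 798.00.
Lower fence = Q1 − 1.5·IQR = 1540.00 − 1197.00 = 343.00.
Upper fence = Q3 + 1.5·IQR = 2338.00 + 1197.00 = 3535.00.
308 < 343.00 → outlier.
4368 > 3535.00 → outlier.
5545 > 3535.00 → outlier.
5728 > 3535.00 → outlier.
All remaining values lie within [343.00, 3535.00].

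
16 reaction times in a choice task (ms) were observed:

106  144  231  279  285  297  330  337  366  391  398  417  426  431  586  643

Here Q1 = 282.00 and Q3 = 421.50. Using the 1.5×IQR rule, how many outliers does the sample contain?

IQR = 139.50; fences at 282.00 − 209.25 = 72.75 and 421.50 + 209.25 = 630.75.
Outside the cutoffs: 643.

1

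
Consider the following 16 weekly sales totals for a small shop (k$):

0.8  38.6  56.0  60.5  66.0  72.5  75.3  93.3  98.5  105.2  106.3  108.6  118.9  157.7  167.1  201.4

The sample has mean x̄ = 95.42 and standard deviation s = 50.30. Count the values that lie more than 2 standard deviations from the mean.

Cutoffs: x̄ ± 2s = [-5.18, 196.02].
Outside the cutoffs: 201.4.

1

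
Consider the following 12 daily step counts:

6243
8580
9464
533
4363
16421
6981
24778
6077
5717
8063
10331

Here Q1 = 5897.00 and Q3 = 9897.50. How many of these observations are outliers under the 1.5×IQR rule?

IQR = 4000.50; fences at 5897.00 − 6000.75 = -103.75 and 9897.50 + 6000.75 = 15898.25.
Outside the cutoffs: 16421, 24778.

2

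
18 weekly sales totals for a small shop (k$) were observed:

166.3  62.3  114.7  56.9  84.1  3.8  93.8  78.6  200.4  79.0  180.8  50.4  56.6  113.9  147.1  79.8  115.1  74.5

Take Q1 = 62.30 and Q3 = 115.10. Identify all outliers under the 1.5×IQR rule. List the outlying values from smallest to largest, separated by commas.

IQR = Q3 − Q1 = 115.10 − 62.30 = 52.80.
Lower fence = Q1 − 1.5·IQR = 62.30 − 79.20 = -16.90.
Upper fence = Q3 + 1.5·IQR = 115.10 + 79.20 = 194.30.
200.4 > 194.30 → outlier.
All remaining values lie within [-16.90, 194.30].

200.4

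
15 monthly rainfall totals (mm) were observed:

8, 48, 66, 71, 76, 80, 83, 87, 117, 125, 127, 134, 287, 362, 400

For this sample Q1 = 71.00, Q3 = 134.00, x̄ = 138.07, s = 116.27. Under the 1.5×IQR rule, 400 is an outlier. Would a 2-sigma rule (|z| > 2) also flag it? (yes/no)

yes

z = (400 − 138.07) / 116.27 = 2.25.
|z| = 2.25 > 2.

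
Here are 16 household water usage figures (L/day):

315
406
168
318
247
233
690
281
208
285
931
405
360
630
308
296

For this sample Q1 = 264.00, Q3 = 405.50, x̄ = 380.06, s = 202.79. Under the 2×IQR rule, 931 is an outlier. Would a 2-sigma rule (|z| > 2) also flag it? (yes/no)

yes

z = (931 − 380.06) / 202.79 = 2.72.
|z| = 2.72 > 2.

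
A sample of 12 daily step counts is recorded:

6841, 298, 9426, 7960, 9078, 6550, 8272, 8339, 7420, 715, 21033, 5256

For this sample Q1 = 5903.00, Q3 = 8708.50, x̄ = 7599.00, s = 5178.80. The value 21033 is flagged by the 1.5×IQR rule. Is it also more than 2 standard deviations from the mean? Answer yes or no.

z = (21033 − 7599.00) / 5178.80 = 2.59.
|z| = 2.59 > 2.

yes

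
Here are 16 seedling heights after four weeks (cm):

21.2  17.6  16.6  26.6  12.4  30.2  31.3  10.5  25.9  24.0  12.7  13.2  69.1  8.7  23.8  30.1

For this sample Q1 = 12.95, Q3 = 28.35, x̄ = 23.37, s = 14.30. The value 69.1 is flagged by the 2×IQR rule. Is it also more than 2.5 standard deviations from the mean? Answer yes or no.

z = (69.1 − 23.37) / 14.30 = 3.20.
|z| = 3.20 > 2.5.

yes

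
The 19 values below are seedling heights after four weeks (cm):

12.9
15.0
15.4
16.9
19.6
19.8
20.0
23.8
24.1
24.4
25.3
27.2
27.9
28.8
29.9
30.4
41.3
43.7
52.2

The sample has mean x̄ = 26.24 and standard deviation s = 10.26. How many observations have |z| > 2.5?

Cutoffs: x̄ ± 2.5s = [0.59, 51.89].
Outside the cutoffs: 52.2.

1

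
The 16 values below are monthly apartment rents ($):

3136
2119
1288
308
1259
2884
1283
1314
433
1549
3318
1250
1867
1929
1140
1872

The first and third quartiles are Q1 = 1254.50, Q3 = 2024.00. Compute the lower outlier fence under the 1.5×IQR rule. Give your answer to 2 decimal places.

IQR = Q3 − Q1 = 2024.00 − 1254.50 = 769.50.
Lower fence = Q1 − 1.5·IQR = 1254.50 − 1154.25 = 100.25.
Upper fence = Q3 + 1.5·IQR = 2024.00 + 1154.25 = 3178.25.

100.25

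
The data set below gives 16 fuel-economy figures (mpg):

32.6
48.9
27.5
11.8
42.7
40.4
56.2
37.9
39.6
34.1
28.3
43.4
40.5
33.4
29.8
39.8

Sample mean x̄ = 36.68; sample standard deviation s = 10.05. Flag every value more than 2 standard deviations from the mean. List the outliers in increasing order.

11.8

Cutoffs at x̄ ± 2s: 36.68 ± 2·10.05 = [16.58, 56.78].
11.8: z = -2.48, |z| > 2 → outlier.
Every other value lies within [16.58, 56.78].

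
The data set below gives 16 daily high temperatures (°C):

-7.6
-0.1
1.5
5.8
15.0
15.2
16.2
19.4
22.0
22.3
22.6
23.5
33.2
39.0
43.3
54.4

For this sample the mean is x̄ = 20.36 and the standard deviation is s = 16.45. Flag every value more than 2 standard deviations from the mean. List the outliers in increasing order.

Cutoffs at x̄ ± 2s: 20.36 ± 2·16.45 = [-12.54, 53.26].
54.4: z = 2.07, |z| > 2 → outlier.
Every other value lies within [-12.54, 53.26].

54.4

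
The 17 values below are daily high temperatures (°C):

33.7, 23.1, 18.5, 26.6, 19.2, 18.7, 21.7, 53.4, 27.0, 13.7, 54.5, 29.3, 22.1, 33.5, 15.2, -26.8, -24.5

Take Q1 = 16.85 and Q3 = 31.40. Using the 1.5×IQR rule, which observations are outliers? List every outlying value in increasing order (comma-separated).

-26.8, -24.5, 53.4, 54.5

IQR = Q3 − Q1 = 31.40 − 16.85 = 14.55.
Lower fence = Q1 − 1.5·IQR = 16.85 − 21.825 = -4.975.
Upper fence = Q3 + 1.5·IQR = 31.40 + 21.825 = 53.225.
-26.8 < -4.975 → outlier.
-24.5 < -4.975 → outlier.
53.4 > 53.225 → outlier.
54.5 > 53.225 → outlier.
All remaining values lie within [-4.975, 53.225].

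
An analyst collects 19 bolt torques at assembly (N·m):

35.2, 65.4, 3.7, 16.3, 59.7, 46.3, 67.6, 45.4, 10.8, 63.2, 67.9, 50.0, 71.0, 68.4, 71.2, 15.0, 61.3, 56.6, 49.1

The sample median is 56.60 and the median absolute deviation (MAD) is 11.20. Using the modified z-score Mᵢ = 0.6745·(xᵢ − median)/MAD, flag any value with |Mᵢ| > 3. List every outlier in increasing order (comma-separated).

3.7

|Mᵢ| > 3 ⇔ |xᵢ − 56.60| > 3·11.20/0.6745 = 49.81.
So outliers lie outside [6.79, 106.41].
3.7: M = -3.19 → outlier.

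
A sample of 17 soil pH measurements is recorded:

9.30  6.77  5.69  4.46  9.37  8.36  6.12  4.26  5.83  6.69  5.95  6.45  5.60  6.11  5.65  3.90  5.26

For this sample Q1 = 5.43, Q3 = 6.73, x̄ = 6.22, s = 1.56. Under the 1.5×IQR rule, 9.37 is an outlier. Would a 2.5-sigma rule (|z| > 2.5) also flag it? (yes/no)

z = (9.37 − 6.22) / 1.56 = 2.02.
|z| = 2.02 ≤ 2.5.

no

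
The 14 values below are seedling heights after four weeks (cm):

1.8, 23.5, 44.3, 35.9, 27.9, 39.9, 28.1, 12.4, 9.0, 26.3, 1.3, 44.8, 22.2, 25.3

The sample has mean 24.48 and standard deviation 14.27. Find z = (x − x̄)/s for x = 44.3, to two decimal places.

1.39

z = (44.3 − 24.48) / 14.27 = 1.39.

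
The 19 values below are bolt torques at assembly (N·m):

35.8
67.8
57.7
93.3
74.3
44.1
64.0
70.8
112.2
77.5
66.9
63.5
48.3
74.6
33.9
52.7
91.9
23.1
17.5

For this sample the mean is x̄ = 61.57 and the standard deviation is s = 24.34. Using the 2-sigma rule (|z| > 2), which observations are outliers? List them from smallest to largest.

Cutoffs at x̄ ± 2s: 61.57 ± 2·24.34 = [12.89, 110.25].
112.2: z = 2.08, |z| > 2 → outlier.
Every other value lies within [12.89, 110.25].

112.2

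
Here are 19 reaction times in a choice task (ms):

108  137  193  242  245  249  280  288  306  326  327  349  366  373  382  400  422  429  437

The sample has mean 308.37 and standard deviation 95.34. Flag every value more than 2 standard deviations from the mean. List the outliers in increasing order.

108

Cutoffs at x̄ ± 2s: 308.37 ± 2·95.34 = [117.69, 499.05].
108: z = -2.10, |z| > 2 → outlier.
Every other value lies within [117.69, 499.05].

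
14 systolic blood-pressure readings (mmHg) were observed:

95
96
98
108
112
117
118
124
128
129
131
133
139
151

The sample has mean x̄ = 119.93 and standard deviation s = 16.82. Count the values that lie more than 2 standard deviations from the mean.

Cutoffs: x̄ ± 2s = [86.29, 153.57].
Every value lies within the cutoffs.

0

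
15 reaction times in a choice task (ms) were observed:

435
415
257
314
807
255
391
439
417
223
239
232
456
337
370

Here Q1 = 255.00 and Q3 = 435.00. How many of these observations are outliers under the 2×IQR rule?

IQR = 180.00; fences at 255.00 − 360.00 = -105.00 and 435.00 + 360.00 = 795.00.
Outside the cutoffs: 807.

1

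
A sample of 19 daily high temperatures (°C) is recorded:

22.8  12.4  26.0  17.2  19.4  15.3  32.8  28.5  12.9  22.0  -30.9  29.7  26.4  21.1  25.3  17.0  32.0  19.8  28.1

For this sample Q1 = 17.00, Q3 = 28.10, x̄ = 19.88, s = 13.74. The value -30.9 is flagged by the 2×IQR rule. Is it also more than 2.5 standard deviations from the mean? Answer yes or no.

yes

z = (-30.9 − 19.88) / 13.74 = -3.70.
|z| = 3.70 > 2.5.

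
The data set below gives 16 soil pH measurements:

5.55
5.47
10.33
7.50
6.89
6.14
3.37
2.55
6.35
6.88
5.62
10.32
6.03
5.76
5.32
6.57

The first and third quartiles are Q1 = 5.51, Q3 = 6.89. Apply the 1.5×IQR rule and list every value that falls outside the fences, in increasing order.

IQR = Q3 − Q1 = 6.89 − 5.51 = 1.38.
Lower fence = Q1 − 1.5·IQR = 5.51 − 2.07 = 3.44.
Upper fence = Q3 + 1.5·IQR = 6.89 + 2.07 = 8.96.
2.55 < 3.44 → outlier.
3.37 < 3.44 → outlier.
10.32 > 8.96 → outlier.
10.33 > 8.96 → outlier.
All remaining values lie within [3.44, 8.96].

2.55, 3.37, 10.32, 10.33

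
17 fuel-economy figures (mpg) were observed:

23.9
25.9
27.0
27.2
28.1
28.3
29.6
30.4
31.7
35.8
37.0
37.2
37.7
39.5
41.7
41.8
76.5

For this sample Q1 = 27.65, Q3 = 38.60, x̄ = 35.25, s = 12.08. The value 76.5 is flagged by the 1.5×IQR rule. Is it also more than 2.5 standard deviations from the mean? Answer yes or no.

yes

z = (76.5 − 35.25) / 12.08 = 3.41.
|z| = 3.41 > 2.5.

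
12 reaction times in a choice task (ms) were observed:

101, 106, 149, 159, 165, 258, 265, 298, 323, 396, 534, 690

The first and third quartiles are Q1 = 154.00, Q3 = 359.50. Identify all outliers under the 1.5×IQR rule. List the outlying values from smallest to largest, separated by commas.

690

IQR = Q3 − Q1 = 359.50 − 154.00 = 205.50.
Lower fence = Q1 − 1.5·IQR = 154.00 − 308.25 = -154.25.
Upper fence = Q3 + 1.5·IQR = 359.50 + 308.25 = 667.75.
690 > 667.75 → outlier.
All remaining values lie within [-154.25, 667.75].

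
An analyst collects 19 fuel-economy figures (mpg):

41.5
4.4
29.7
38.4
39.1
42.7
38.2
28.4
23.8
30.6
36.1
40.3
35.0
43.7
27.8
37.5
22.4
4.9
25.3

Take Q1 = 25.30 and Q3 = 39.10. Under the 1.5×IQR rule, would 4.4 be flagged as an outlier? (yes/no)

IQR = Q3 − Q1 = 39.10 − 25.30 = 13.80.
Lower fence = Q1 − 1.5·IQR = 25.30 − 20.70 = 4.60.
Upper fence = Q3 + 1.5·IQR = 39.10 + 20.70 = 59.80.
4.4 lies below the lower fence.

yes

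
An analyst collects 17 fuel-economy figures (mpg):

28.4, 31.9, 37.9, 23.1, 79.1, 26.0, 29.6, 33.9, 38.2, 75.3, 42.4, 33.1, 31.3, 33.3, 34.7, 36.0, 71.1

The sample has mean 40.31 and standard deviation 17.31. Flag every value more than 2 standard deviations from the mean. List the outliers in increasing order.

Cutoffs at x̄ ± 2s: 40.31 ± 2·17.31 = [5.69, 74.93].
75.3: z = 2.02, |z| > 2 → outlier.
79.1: z = 2.24, |z| > 2 → outlier.
Every other value lies within [5.69, 74.93].

75.3, 79.1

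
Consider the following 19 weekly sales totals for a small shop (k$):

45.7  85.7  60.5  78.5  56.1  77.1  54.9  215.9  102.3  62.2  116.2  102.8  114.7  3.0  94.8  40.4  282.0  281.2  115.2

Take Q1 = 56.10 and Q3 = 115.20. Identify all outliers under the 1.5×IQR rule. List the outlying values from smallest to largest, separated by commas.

215.9, 281.2, 282.0

IQR = Q3 − Q1 = 115.20 − 56.10 = 59.10.
Lower fence = Q1 − 1.5·IQR = 56.10 − 88.65 = -32.55.
Upper fence = Q3 + 1.5·IQR = 115.20 + 88.65 = 203.85.
215.9 > 203.85 → outlier.
281.2 > 203.85 → outlier.
282.0 > 203.85 → outlier.
All remaining values lie within [-32.55, 203.85].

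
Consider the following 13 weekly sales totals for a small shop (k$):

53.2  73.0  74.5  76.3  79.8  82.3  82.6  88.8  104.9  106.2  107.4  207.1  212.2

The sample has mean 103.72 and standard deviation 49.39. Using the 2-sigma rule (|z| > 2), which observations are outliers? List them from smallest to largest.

207.1, 212.2

Cutoffs at x̄ ± 2s: 103.72 ± 2·49.39 = [4.94, 202.50].
207.1: z = 2.09, |z| > 2 → outlier.
212.2: z = 2.20, |z| > 2 → outlier.
Every other value lies within [4.94, 202.50].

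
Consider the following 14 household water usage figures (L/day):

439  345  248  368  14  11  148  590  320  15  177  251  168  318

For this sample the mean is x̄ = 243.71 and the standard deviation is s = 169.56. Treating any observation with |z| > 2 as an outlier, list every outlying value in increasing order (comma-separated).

Cutoffs at x̄ ± 2s: 243.71 ± 2·169.56 = [-95.41, 582.83].
590: z = 2.04, |z| > 2 → outlier.
Every other value lies within [-95.41, 582.83].

590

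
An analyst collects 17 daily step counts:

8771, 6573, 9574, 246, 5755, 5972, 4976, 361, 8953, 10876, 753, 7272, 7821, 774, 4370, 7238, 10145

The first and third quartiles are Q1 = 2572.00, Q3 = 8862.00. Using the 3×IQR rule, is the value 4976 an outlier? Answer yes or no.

no

IQR = Q3 − Q1 = 8862.00 − 2572.00 = 6290.00.
Lower fence = Q1 − 3·IQR = 2572.00 − 18870.00 = -16298.00.
Upper fence = Q3 + 3·IQR = 8862.00 + 18870.00 = 27732.00.
4976 lies within [-16298.00, 27732.00].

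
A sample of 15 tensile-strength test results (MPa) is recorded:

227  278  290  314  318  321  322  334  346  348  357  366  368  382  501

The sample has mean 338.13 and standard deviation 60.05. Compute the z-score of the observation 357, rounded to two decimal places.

z = (357 − 338.13) / 60.05 = 0.31.

0.31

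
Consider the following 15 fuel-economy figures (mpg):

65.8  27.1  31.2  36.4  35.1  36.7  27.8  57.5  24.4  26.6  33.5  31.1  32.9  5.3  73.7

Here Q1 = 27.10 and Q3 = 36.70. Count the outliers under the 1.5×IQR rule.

4

IQR = 9.60; fences at 27.10 − 14.40 = 12.70 and 36.70 + 14.40 = 51.10.
Outside the cutoffs: 5.3, 57.5, 65.8, 73.7.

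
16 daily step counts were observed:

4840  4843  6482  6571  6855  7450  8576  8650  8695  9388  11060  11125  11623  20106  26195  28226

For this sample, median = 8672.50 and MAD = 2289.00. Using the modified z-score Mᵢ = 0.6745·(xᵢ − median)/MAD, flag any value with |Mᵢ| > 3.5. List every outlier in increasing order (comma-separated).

26195, 28226

|Mᵢ| > 3.5 ⇔ |xᵢ − 8672.50| > 3.5·2289.00/0.6745 = 11877.69.
So outliers lie outside [-3205.19, 20550.19].
26195: M = 5.16 → outlier.
28226: M = 5.76 → outlier.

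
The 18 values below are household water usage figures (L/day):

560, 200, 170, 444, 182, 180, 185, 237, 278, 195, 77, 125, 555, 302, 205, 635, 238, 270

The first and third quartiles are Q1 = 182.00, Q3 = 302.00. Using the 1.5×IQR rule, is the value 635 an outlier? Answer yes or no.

yes

IQR = Q3 − Q1 = 302.00 − 182.00 = 120.00.
Lower fence = Q1 − 1.5·IQR = 182.00 − 180.00 = 2.00.
Upper fence = Q3 + 1.5·IQR = 302.00 + 180.00 = 482.00.
635 lies above the upper fence.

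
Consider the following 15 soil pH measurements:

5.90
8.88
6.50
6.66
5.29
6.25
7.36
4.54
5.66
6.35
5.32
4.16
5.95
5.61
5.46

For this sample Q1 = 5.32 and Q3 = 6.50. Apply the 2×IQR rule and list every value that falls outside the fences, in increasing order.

8.88

IQR = Q3 − Q1 = 6.50 − 5.32 = 1.18.
Lower fence = Q1 − 2·IQR = 5.32 − 2.36 = 2.96.
Upper fence = Q3 + 2·IQR = 6.50 + 2.36 = 8.86.
8.88 > 8.86 → outlier.
All remaining values lie within [2.96, 8.86].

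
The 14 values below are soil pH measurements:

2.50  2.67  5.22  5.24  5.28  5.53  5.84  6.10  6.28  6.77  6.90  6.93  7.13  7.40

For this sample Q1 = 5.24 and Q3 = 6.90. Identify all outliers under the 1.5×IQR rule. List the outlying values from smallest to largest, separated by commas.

IQR = Q3 − Q1 = 6.90 − 5.24 = 1.66.
Lower fence = Q1 − 1.5·IQR = 5.24 − 2.49 = 2.75.
Upper fence = Q3 + 1.5·IQR = 6.90 + 2.49 = 9.39.
2.50 < 2.75 → outlier.
2.67 < 2.75 → outlier.
All remaining values lie within [2.75, 9.39].

2.50, 2.67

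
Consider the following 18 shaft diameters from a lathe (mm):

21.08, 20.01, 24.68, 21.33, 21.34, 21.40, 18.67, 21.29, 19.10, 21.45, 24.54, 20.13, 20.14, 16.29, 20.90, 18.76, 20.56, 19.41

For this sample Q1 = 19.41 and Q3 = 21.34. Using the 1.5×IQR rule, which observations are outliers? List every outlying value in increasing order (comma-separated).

IQR = Q3 − Q1 = 21.34 − 19.41 = 1.93.
Lower fence = Q1 − 1.5·IQR = 19.41 − 2.895 = 16.515.
Upper fence = Q3 + 1.5·IQR = 21.34 + 2.895 = 24.235.
16.29 < 16.515 → outlier.
24.54 > 24.235 → outlier.
24.68 > 24.235 → outlier.
All remaining values lie within [16.515, 24.235].

16.29, 24.54, 24.68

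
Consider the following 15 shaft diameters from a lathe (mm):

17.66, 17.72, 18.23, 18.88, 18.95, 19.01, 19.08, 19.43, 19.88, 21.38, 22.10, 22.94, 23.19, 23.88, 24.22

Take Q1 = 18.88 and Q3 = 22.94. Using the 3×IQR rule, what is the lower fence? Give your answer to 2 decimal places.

6.70

IQR = Q3 − Q1 = 22.94 − 18.88 = 4.06.
Lower fence = Q1 − 3·IQR = 18.88 − 12.18 = 6.70.
Upper fence = Q3 + 3·IQR = 22.94 + 12.18 = 35.12.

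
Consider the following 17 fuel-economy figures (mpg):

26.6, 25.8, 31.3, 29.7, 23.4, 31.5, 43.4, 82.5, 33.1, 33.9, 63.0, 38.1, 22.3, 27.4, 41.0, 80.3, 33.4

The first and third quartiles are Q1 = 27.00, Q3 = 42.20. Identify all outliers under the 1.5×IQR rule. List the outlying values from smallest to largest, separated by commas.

IQR = Q3 − Q1 = 42.20 − 27.00 = 15.20.
Lower fence = Q1 − 1.5·IQR = 27.00 − 22.80 = 4.20.
Upper fence = Q3 + 1.5·IQR = 42.20 + 22.80 = 65.00.
80.3 > 65.00 → outlier.
82.5 > 65.00 → outlier.
All remaining values lie within [4.20, 65.00].

80.3, 82.5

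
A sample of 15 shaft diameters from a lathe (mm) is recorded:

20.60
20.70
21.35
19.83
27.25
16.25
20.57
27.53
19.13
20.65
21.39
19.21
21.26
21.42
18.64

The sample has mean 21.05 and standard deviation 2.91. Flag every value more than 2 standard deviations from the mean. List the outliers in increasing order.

27.25, 27.53

Cutoffs at x̄ ± 2s: 21.05 ± 2·2.91 = [15.23, 26.87].
27.25: z = 2.13, |z| > 2 → outlier.
27.53: z = 2.23, |z| > 2 → outlier.
Every other value lies within [15.23, 26.87].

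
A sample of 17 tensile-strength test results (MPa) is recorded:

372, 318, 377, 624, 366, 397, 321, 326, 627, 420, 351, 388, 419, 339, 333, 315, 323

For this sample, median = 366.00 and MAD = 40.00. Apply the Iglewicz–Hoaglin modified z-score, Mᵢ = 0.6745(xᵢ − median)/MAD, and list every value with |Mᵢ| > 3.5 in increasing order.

624, 627

|Mᵢ| > 3.5 ⇔ |xᵢ − 366.00| > 3.5·40.00/0.6745 = 207.56.
So outliers lie outside [158.44, 573.56].
624: M = 4.35 → outlier.
627: M = 4.40 → outlier.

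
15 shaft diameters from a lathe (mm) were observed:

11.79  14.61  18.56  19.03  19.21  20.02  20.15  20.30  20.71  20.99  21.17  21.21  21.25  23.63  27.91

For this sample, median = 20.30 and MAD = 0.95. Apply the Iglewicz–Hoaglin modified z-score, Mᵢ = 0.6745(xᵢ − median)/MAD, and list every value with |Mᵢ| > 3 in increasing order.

|Mᵢ| > 3 ⇔ |xᵢ − 20.30| > 3·0.95/0.6745 = 4.23.
So outliers lie outside [16.07, 24.53].
11.79: M = -6.04 → outlier.
14.61: M = -4.04 → outlier.
27.91: M = 5.40 → outlier.

11.79, 14.61, 27.91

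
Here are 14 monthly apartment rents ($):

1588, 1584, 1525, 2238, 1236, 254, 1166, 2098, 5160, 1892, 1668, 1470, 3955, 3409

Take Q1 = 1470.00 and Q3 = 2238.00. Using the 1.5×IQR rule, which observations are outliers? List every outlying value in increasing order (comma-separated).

IQR = Q3 − Q1 = 2238.00 − 1470.00 = 768.00.
Lower fence = Q1 − 1.5·IQR = 1470.00 − 1152.00 = 318.00.
Upper fence = Q3 + 1.5·IQR = 2238.00 + 1152.00 = 3390.00.
254 < 318.00 → outlier.
3409 > 3390.00 → outlier.
3955 > 3390.00 → outlier.
5160 > 3390.00 → outlier.
All remaining values lie within [318.00, 3390.00].

254, 3409, 3955, 5160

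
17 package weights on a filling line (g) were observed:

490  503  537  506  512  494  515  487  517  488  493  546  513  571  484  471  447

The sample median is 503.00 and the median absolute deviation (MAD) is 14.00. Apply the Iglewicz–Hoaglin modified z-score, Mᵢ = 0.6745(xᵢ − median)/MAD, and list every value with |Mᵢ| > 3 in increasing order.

|Mᵢ| > 3 ⇔ |xᵢ − 503.00| > 3·14.00/0.6745 = 62.27.
So outliers lie outside [440.73, 565.27].
571: M = 3.28 → outlier.

571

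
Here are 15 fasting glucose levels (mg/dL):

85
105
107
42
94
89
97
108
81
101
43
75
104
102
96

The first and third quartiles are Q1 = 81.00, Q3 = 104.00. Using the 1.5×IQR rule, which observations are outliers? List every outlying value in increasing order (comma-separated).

IQR = Q3 − Q1 = 104.00 − 81.00 = 23.00.
Lower fence = Q1 − 1.5·IQR = 81.00 − 34.50 = 46.50.
Upper fence = Q3 + 1.5·IQR = 104.00 + 34.50 = 138.50.
42 < 46.50 → outlier.
43 < 46.50 → outlier.
All remaining values lie within [46.50, 138.50].

42, 43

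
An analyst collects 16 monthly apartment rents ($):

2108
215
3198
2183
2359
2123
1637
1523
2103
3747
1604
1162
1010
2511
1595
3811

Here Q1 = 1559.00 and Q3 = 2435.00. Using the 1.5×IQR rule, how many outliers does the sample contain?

IQR = 876.00; fences at 1559.00 − 1314.00 = 245.00 and 2435.00 + 1314.00 = 3749.00.
Outside the cutoffs: 215, 3811.

2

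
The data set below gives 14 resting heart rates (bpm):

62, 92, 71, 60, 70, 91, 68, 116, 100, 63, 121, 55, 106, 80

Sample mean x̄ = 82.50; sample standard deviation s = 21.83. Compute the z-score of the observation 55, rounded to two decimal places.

-1.26

z = (55 − 82.50) / 21.83 = -1.26.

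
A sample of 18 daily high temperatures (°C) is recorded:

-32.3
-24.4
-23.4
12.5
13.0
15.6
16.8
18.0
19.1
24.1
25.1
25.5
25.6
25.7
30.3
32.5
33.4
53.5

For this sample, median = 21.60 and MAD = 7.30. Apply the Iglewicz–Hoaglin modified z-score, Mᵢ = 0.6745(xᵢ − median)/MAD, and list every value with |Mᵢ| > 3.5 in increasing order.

|Mᵢ| > 3.5 ⇔ |xᵢ − 21.60| > 3.5·7.30/0.6745 = 37.88.
So outliers lie outside [-16.28, 59.48].
-32.3: M = -4.98 → outlier.
-24.4: M = -4.25 → outlier.
-23.4: M = -4.16 → outlier.

-32.3, -24.4, -23.4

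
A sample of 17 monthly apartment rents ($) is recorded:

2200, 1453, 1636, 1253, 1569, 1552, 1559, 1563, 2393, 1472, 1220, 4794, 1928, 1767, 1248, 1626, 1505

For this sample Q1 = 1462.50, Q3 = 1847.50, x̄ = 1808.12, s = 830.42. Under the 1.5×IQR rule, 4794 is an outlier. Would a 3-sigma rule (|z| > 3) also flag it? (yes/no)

z = (4794 − 1808.12) / 830.42 = 3.60.
|z| = 3.60 > 3.

yes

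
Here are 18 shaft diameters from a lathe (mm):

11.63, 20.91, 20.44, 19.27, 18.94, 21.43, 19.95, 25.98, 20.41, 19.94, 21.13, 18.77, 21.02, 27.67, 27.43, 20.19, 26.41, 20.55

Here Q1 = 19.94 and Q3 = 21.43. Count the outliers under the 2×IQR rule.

IQR = 1.49; fences at 19.94 − 2.98 = 16.96 and 21.43 + 2.98 = 24.41.
Outside the cutoffs: 11.63, 25.98, 26.41, 27.43, 27.67.

5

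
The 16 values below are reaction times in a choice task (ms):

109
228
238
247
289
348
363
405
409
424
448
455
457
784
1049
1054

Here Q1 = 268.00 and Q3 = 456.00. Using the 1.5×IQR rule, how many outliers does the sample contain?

3

IQR = 188.00; fences at 268.00 − 282.00 = -14.00 and 456.00 + 282.00 = 738.00.
Outside the cutoffs: 784, 1049, 1054.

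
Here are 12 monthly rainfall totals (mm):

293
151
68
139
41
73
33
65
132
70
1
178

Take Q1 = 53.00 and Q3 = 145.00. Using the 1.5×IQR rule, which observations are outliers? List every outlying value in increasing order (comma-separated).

293

IQR = Q3 − Q1 = 145.00 − 53.00 = 92.00.
Lower fence = Q1 − 1.5·IQR = 53.00 − 138.00 = -85.00.
Upper fence = Q3 + 1.5·IQR = 145.00 + 138.00 = 283.00.
293 > 283.00 → outlier.
All remaining values lie within [-85.00, 283.00].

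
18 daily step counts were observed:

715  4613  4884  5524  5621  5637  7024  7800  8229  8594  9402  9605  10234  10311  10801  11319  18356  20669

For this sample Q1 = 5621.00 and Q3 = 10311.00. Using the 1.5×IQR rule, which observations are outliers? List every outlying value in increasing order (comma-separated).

IQR = Q3 − Q1 = 10311.00 − 5621.00 = 4690.00.
Lower fence = Q1 − 1.5·IQR = 5621.00 − 7035.00 = -1414.00.
Upper fence = Q3 + 1.5·IQR = 10311.00 + 7035.00 = 17346.00.
18356 > 17346.00 → outlier.
20669 > 17346.00 → outlier.
All remaining values lie within [-1414.00, 17346.00].

18356, 20669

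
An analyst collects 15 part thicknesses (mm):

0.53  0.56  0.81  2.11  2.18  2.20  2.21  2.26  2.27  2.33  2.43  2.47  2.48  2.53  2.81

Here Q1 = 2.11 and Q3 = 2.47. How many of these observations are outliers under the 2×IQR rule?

3

IQR = 0.36; fences at 2.11 − 0.72 = 1.39 and 2.47 + 0.72 = 3.19.
Outside the cutoffs: 0.53, 0.56, 0.81.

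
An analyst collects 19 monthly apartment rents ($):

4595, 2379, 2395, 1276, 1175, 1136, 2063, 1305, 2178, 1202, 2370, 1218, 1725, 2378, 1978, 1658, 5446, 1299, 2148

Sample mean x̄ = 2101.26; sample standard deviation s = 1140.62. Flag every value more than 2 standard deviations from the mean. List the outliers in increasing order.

Cutoffs at x̄ ± 2s: 2101.26 ± 2·1140.62 = [-179.98, 4382.50].
4595: z = 2.19, |z| > 2 → outlier.
5446: z = 2.93, |z| > 2 → outlier.
Every other value lies within [-179.98, 4382.50].

4595, 5446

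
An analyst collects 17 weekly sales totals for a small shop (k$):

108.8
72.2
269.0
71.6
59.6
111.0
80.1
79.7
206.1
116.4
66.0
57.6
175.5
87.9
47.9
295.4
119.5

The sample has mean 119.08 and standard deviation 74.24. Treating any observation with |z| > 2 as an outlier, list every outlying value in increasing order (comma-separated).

Cutoffs at x̄ ± 2s: 119.08 ± 2·74.24 = [-29.40, 267.56].
269.0: z = 2.02, |z| > 2 → outlier.
295.4: z = 2.38, |z| > 2 → outlier.
Every other value lies within [-29.40, 267.56].

269.0, 295.4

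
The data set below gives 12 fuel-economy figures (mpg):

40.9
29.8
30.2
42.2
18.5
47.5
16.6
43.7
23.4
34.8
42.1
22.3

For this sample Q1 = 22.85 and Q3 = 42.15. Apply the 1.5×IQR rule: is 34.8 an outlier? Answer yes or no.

IQR = Q3 − Q1 = 42.15 − 22.85 = 19.30.
Lower fence = Q1 − 1.5·IQR = 22.85 − 28.95 = -6.10.
Upper fence = Q3 + 1.5·IQR = 42.15 + 28.95 = 71.10.
34.8 lies within [-6.10, 71.10].

no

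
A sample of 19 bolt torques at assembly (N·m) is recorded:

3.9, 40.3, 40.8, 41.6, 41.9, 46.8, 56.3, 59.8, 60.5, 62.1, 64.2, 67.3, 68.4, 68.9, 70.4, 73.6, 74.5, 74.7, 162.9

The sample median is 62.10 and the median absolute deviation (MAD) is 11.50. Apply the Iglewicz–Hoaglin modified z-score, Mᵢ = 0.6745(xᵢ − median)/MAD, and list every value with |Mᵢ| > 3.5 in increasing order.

|Mᵢ| > 3.5 ⇔ |xᵢ − 62.10| > 3.5·11.50/0.6745 = 59.67.
So outliers lie outside [2.43, 121.77].
162.9: M = 5.91 → outlier.

162.9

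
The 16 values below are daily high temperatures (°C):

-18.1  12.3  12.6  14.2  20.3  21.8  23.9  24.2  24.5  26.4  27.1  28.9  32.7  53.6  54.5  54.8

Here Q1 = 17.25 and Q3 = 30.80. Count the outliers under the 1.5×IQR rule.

4

IQR = 13.55; fences at 17.25 − 20.325 = -3.075 and 30.80 + 20.325 = 51.125.
Outside the cutoffs: -18.1, 53.6, 54.5, 54.8.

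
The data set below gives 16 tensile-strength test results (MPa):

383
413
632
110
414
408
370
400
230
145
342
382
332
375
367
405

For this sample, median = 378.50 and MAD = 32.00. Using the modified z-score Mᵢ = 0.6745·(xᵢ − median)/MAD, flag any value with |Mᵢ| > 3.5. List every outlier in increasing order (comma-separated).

|Mᵢ| > 3.5 ⇔ |xᵢ − 378.50| > 3.5·32.00/0.6745 = 166.05.
So outliers lie outside [212.45, 544.55].
110: M = -5.66 → outlier.
145: M = -4.92 → outlier.
632: M = 5.34 → outlier.

110, 145, 632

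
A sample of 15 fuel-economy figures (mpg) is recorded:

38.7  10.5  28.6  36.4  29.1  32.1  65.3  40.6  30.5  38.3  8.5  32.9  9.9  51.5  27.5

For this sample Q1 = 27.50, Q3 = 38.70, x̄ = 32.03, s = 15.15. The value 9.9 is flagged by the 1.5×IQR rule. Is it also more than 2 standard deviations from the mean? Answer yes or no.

z = (9.9 − 32.03) / 15.15 = -1.46.
|z| = 1.46 ≤ 2.

no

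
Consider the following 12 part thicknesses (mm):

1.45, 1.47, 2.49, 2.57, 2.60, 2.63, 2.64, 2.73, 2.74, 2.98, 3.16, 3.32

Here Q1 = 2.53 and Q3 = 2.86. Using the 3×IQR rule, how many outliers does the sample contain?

2

IQR = 0.33; fences at 2.53 − 0.99 = 1.54 and 2.86 + 0.99 = 3.85.
Outside the cutoffs: 1.45, 1.47.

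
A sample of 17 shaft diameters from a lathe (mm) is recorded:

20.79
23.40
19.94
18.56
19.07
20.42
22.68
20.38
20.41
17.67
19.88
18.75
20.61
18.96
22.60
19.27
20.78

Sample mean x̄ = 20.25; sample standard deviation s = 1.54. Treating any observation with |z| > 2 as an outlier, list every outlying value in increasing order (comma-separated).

23.40

Cutoffs at x̄ ± 2s: 20.25 ± 2·1.54 = [17.17, 23.33].
23.40: z = 2.05, |z| > 2 → outlier.
Every other value lies within [17.17, 23.33].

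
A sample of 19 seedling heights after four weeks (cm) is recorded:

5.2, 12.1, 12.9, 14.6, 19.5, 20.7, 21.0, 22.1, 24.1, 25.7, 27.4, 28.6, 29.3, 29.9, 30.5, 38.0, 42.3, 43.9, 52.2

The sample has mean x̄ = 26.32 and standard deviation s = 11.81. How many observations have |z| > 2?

1

Cutoffs: x̄ ± 2s = [2.70, 49.94].
Outside the cutoffs: 52.2.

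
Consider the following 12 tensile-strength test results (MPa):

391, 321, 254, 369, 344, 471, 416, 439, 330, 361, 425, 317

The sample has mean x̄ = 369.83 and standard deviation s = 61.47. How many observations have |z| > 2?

Cutoffs: x̄ ± 2s = [246.89, 492.77].
Every value lies within the cutoffs.

0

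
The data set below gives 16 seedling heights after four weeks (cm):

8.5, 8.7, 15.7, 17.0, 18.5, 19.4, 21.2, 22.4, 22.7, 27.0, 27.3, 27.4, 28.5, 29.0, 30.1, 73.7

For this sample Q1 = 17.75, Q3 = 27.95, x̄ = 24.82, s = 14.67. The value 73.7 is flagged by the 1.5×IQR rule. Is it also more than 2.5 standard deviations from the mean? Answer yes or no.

yes

z = (73.7 − 24.82) / 14.67 = 3.33.
|z| = 3.33 > 2.5.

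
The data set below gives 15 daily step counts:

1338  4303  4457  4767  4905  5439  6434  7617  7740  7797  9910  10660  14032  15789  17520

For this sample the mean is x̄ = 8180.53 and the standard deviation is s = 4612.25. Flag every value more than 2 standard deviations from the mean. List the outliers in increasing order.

Cutoffs at x̄ ± 2s: 8180.53 ± 2·4612.25 = [-1043.97, 17405.03].
17520: z = 2.02, |z| > 2 → outlier.
Every other value lies within [-1043.97, 17405.03].

17520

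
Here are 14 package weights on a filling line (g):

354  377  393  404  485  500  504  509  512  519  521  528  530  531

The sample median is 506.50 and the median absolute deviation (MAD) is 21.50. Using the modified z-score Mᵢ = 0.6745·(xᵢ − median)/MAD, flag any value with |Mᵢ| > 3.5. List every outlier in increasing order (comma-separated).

354, 377, 393

|Mᵢ| > 3.5 ⇔ |xᵢ − 506.50| > 3.5·21.50/0.6745 = 111.56.
So outliers lie outside [394.94, 618.06].
354: M = -4.78 → outlier.
377: M = -4.06 → outlier.
393: M = -3.56 → outlier.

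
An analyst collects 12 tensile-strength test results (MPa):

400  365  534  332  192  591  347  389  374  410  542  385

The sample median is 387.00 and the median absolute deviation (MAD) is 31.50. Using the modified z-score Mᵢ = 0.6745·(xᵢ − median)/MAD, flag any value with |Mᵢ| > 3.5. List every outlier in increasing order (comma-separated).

192, 591

|Mᵢ| > 3.5 ⇔ |xᵢ − 387.00| > 3.5·31.50/0.6745 = 163.45.
So outliers lie outside [223.55, 550.45].
192: M = -4.18 → outlier.
591: M = 4.37 → outlier.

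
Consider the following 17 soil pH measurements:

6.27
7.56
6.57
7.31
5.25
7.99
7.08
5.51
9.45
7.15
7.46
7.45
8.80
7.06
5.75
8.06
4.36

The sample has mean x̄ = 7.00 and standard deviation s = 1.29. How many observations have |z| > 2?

Cutoffs: x̄ ± 2s = [4.42, 9.58].
Outside the cutoffs: 4.36.

1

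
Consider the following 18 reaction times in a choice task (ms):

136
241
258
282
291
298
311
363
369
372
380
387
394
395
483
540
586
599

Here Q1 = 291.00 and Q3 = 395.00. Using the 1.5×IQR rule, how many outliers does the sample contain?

IQR = 104.00; fences at 291.00 − 156.00 = 135.00 and 395.00 + 156.00 = 551.00.
Outside the cutoffs: 586, 599.

2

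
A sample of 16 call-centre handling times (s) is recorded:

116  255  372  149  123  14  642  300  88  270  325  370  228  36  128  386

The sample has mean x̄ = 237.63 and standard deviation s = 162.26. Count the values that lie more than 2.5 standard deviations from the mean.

0

Cutoffs: x̄ ± 2.5s = [-168.02, 643.28].
Every value lies within the cutoffs.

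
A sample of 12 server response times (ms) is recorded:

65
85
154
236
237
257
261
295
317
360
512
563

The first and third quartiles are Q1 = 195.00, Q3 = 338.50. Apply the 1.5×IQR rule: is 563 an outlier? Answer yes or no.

yes

IQR = Q3 − Q1 = 338.50 − 195.00 = 143.50.
Lower fence = Q1 − 1.5·IQR = 195.00 − 215.25 = -20.25.
Upper fence = Q3 + 1.5·IQR = 338.50 + 215.25 = 553.75.
563 lies above the upper fence.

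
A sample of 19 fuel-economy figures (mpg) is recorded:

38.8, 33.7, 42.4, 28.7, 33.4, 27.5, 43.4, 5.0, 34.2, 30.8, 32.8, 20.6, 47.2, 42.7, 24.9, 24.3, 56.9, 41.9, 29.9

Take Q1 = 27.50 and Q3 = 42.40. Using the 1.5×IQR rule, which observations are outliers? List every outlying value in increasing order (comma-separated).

5.0

IQR = Q3 − Q1 = 42.40 − 27.50 = 14.90.
Lower fence = Q1 − 1.5·IQR = 27.50 − 22.35 = 5.15.
Upper fence = Q3 + 1.5·IQR = 42.40 + 22.35 = 64.75.
5.0 < 5.15 → outlier.
All remaining values lie within [5.15, 64.75].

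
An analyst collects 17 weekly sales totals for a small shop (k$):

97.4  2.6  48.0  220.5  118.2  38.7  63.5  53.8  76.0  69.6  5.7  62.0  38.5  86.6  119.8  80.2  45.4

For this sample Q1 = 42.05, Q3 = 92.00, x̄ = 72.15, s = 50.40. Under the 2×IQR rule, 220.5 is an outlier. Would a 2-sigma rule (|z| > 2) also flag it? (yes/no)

z = (220.5 − 72.15) / 50.40 = 2.94.
|z| = 2.94 > 2.

yes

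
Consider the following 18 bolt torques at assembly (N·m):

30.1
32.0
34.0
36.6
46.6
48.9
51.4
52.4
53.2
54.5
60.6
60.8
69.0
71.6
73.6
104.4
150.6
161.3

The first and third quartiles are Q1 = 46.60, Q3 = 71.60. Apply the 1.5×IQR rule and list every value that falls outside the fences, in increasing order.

IQR = Q3 − Q1 = 71.60 − 46.60 = 25.00.
Lower fence = Q1 − 1.5·IQR = 46.60 − 37.50 = 9.10.
Upper fence = Q3 + 1.5·IQR = 71.60 + 37.50 = 109.10.
150.6 > 109.10 → outlier.
161.3 > 109.10 → outlier.
All remaining values lie within [9.10, 109.10].

150.6, 161.3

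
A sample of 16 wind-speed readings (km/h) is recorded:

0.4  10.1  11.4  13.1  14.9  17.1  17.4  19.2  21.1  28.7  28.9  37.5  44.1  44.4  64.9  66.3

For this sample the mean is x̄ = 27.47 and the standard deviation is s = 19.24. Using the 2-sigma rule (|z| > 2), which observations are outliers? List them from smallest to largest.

Cutoffs at x̄ ± 2s: 27.47 ± 2·19.24 = [-11.01, 65.95].
66.3: z = 2.02, |z| > 2 → outlier.
Every other value lies within [-11.01, 65.95].

66.3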